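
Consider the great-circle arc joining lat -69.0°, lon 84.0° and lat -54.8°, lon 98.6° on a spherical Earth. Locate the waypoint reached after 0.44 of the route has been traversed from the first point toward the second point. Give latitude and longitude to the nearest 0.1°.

≈ lat -62.9°, lon 92.2°

Convert each endpoint to a unit vector on the sphere (x = cos φ cos λ, y = cos φ sin λ, z = sin φ).
The central angle between the endpoints is δ = arccos(p₁·p₂) ≈ 0.274 rad (15.7°).
Interpolate at f = 0.44 with slerp weights a = sin((1−f)δ)/sin δ ≈ 0.565, b = sin(fδ)/sin δ ≈ 0.444.
p = a·p₁ + b·p₂ ≈ (-0.017, 0.455, -0.891); φ = arcsin(p_z) ≈ -62.94°, λ = atan2(p_y, p_x) ≈ 92.16°.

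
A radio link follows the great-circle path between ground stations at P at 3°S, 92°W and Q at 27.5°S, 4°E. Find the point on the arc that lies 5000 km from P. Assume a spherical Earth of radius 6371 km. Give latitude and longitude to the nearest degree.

≈ 22°S, 50°W

Write both endpoints as unit vectors p₁, p₂ with components (cos φ cos λ, cos φ sin λ, sin φ).
The central angle between the endpoints is δ = arccos(p₁·p₂) ≈ 1.639 rad (93.9°). The total great-circle distance is δ·R ≈ 1.639 × 6371 ≈ 10444 km, so the target fraction is f = 5000/10444 ≈ 0.479.
Interpolate at f ≈ 0.479 with slerp weights a = sin((1−f)δ)/sin δ ≈ 0.756, b = sin(fδ)/sin δ ≈ 0.708.
p = a·p₁ + b·p₂ ≈ (0.600, -0.711, -0.367); φ = arcsin(p_z) ≈ -21.51°, λ = atan2(p_y, p_x) ≈ -49.81°.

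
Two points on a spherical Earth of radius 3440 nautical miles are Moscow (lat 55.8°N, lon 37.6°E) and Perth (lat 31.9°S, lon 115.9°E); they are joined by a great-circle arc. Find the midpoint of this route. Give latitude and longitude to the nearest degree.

≈ lat 15°N, lon 86°E

Write both endpoints as unit vectors p₁, p₂ with components (cos φ cos λ, cos φ sin λ, sin φ).
The central angle between the endpoints is δ = arccos(p₁·p₂) ≈ 1.918 rad (109.9°).
Interpolate at f = 1/2 with slerp weights a = sin((1−f)δ)/sin δ ≈ 0.871, b = sin(fδ)/sin δ ≈ 0.871.
p = a·p₁ + b·p₂ ≈ (0.065, 0.963, 0.260); φ = arcsin(p_z) ≈ 15.07°, λ = atan2(p_y, p_x) ≈ 86.15°.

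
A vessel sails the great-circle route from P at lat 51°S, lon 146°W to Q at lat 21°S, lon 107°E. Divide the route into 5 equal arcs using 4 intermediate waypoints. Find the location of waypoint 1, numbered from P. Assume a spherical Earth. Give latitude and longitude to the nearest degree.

≈ lat 55°S, lon 173°W

Convert each endpoint to a unit vector on the sphere (x = cos φ cos λ, y = cos φ sin λ, z = sin φ).
The central angle between the endpoints is δ = arccos(p₁·p₂) ≈ 1.464 rad (83.9°).
Interpolate at f = 1/5 with slerp weights a = sin((1−f)δ)/sin δ ≈ 0.926, b = sin(fδ)/sin δ ≈ 0.290.
p = a·p₁ + b·p₂ ≈ (-0.563, -0.067, -0.824); φ = arcsin(p_z) ≈ -55.49°, λ = atan2(p_y, p_x) ≈ -173.22°.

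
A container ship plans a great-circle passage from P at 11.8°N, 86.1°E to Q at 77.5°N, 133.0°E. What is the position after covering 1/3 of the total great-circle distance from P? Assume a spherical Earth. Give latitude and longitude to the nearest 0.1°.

≈ 34.7°N, 90.7°E

Convert each endpoint to a unit vector on the sphere (x = cos φ cos λ, y = cos φ sin λ, z = sin φ).
The central angle between the endpoints is δ = arccos(p₁·p₂) ≈ 1.219 rad (69.9°).
Interpolate at f = 1/3 with slerp weights a = sin((1−f)δ)/sin δ ≈ 0.774, b = sin(fδ)/sin δ ≈ 0.421.
p = a·p₁ + b·p₂ ≈ (-0.011, 0.822, 0.569); φ = arcsin(p_z) ≈ 34.70°, λ = atan2(p_y, p_x) ≈ 90.74°.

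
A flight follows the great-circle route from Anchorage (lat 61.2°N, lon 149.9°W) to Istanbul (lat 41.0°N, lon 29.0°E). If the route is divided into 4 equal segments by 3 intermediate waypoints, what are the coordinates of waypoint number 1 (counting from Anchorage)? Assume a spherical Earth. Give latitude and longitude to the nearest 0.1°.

Convert each endpoint to a unit vector on the sphere (x = cos φ cos λ, y = cos φ sin λ, z = sin φ).
The central angle between the endpoints is δ = arccos(p₁·p₂) ≈ 1.358 rad (77.8°).
Interpolate at f = 1/4 with slerp weights a = sin((1−f)δ)/sin δ ≈ 0.871, b = sin(fδ)/sin δ ≈ 0.341.
p = a·p₁ + b·p₂ ≈ (-0.138, -0.086, 0.987); φ = arcsin(p_z) ≈ 80.64°, λ = atan2(p_y, p_x) ≈ -148.16°.

≈ lat 80.6°N, lon 148.2°W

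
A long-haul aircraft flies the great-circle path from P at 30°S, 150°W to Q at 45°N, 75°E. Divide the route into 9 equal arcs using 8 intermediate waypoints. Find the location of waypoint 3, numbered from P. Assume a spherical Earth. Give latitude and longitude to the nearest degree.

≈ 2°N, 173°E

Write both endpoints as unit vectors p₁, p₂ with components (cos φ cos λ, cos φ sin λ, sin φ).
The central angle between the endpoints is δ = arccos(p₁·p₂) ≈ 2.476 rad (141.9°).
Interpolate at f = 3/9 with slerp weights a = sin((1−f)δ)/sin δ ≈ 1.614, b = sin(fδ)/sin δ ≈ 1.190.
p = a·p₁ + b·p₂ ≈ (-0.993, 0.114, 0.034); φ = arcsin(p_z) ≈ 1.96°, λ = atan2(p_y, p_x) ≈ 173.47°.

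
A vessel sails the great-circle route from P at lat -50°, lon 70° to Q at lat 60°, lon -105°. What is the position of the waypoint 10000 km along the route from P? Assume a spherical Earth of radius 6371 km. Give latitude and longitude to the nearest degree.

The haversine formula gives a central angle δ ≈ 2.960 rad (169.6°) between the endpoints. The total great-circle distance is δ·R ≈ 2.960 × 6371 ≈ 18859 km, so the target fraction is f = 10000/18859 ≈ 0.530.
Interpolate at f ≈ 0.530 with slerp weights a = sin((1−f)δ)/sin δ ≈ 5.452, b = sin(fδ)/sin δ ≈ 5.542.
p = a·p₁ + b·p₂ ≈ (0.481, 0.617, 0.623); φ = arcsin(p_z) ≈ 38.52°, λ = atan2(p_y, p_x) ≈ 52.02°.

≈ lat 39°, lon 52°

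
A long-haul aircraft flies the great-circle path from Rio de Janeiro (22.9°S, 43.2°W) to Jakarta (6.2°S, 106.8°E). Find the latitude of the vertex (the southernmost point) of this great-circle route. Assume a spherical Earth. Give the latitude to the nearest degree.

≈ 46°S

The great circle lies in the plane with unit normal n̂ = (p₁ × p₂)/|p₁ × p₂|.
Here n̂_z ≈ +0.694; the vertex latitude is φ_max = arccos|n̂_z| ≈ 46.1°.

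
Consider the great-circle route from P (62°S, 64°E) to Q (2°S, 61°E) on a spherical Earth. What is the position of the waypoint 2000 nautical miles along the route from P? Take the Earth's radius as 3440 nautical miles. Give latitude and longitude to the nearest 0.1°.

≈ (28.7°S, 61.8°E)

Convert each endpoint to a unit vector on the sphere (x = cos φ cos λ, y = cos φ sin λ, z = sin φ).
The central angle between the endpoints is δ = arccos(p₁·p₂) ≈ 1.048 rad (60.0°). The total great-circle distance is δ·R ≈ 1.048 × 3440 ≈ 3605 nmi, so the target fraction is f = 2000/3605 ≈ 0.555.
Interpolate at f ≈ 0.555 with slerp weights a = sin((1−f)δ)/sin δ ≈ 0.519, b = sin(fδ)/sin δ ≈ 0.634.
p = a·p₁ + b·p₂ ≈ (0.414, 0.773, -0.481); φ = arcsin(p_z) ≈ -28.72°, λ = atan2(p_y, p_x) ≈ 61.83°.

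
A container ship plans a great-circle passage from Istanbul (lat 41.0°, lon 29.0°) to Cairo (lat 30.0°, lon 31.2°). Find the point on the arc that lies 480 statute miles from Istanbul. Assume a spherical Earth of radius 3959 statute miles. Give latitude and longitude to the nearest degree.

≈ lat 34°, lon 30°

Write both endpoints as unit vectors p₁, p₂ with components (cos φ cos λ, cos φ sin λ, sin φ).
The central angle between the endpoints is δ = arccos(p₁·p₂) ≈ 0.194 rad (11.1°). The total great-circle distance is δ·R ≈ 0.194 × 3959 ≈ 770 mi, so the target fraction is f = 480/770 ≈ 0.623.
Interpolate at f ≈ 0.623 with slerp weights a = sin((1−f)δ)/sin δ ≈ 0.379, b = sin(fδ)/sin δ ≈ 0.626.
p = a·p₁ + b·p₂ ≈ (0.714, 0.419, 0.561); φ = arcsin(p_z) ≈ 34.15°, λ = atan2(p_y, p_x) ≈ 30.44°.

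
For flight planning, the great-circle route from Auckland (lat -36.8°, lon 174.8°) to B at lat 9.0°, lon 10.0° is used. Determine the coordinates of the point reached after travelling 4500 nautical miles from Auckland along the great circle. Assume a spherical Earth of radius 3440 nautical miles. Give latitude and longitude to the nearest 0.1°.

From cos δ = sin φ₁ sin φ₂ + cos φ₁ cos φ₂ cos Δλ, the central angle is δ ≈ 2.600 rad (149.0°). The total great-circle distance is δ·R ≈ 2.600 × 3440 ≈ 8944 nmi, so the target fraction is f = 4500/8944 ≈ 0.503.
Interpolate at f ≈ 0.503 with slerp weights a = sin((1−f)δ)/sin δ ≈ 1.865, b = sin(fδ)/sin δ ≈ 1.873.
p = a·p₁ + b·p₂ ≈ (0.335, 0.457, -0.824); φ = arcsin(p_z) ≈ -55.50°, λ = atan2(p_y, p_x) ≈ 53.73°.

≈ lat -55.5°, lon 53.7°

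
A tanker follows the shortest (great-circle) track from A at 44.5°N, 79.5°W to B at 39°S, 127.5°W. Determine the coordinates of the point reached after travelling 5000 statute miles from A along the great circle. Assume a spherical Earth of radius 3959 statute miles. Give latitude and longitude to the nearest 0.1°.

From cos δ = sin φ₁ sin φ₂ + cos φ₁ cos φ₂ cos Δλ, the central angle is δ ≈ 1.641 rad (94.0°). The total great-circle distance is δ·R ≈ 1.641 × 3959 ≈ 6497 mi, so the target fraction is f = 5000/6497 ≈ 0.770.
Interpolate at f ≈ 0.770 with slerp weights a = sin((1−f)δ)/sin δ ≈ 0.370, b = sin(fδ)/sin δ ≈ 0.955.
p = a·p₁ + b·p₂ ≈ (-0.404, -0.849, -0.342); φ = arcsin(p_z) ≈ -19.99°, λ = atan2(p_y, p_x) ≈ -115.45°.

≈ 20.0°S, 115.5°W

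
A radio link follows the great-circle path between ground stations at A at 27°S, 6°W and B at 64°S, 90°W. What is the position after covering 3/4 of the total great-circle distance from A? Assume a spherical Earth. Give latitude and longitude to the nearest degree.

Write both endpoints as unit vectors p₁, p₂ with components (cos φ cos λ, cos φ sin λ, sin φ).
The central angle between the endpoints is δ = arccos(p₁·p₂) ≈ 1.105 rad (63.3°).
Interpolate at f = 3/4 with slerp weights a = sin((1−f)δ)/sin δ ≈ 0.305, b = sin(fδ)/sin δ ≈ 0.825.
p = a·p₁ + b·p₂ ≈ (0.271, -0.390, -0.880); φ = arcsin(p_z) ≈ -61.66°, λ = atan2(p_y, p_x) ≈ -55.26°.

≈ 62°S, 55°W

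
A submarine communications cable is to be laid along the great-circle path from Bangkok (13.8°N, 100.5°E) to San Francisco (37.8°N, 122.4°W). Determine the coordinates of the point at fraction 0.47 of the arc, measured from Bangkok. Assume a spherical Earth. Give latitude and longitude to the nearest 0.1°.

From cos δ = sin φ₁ sin φ₂ + cos φ₁ cos φ₂ cos Δλ, the central angle is δ ≈ 2.000 rad (114.6°).
Interpolate at f = 0.47 with slerp weights a = sin((1−f)δ)/sin δ ≈ 0.959, b = sin(fδ)/sin δ ≈ 0.888.
p = a·p₁ + b·p₂ ≈ (-0.546, 0.324, 0.773); φ = arcsin(p_z) ≈ 50.63°, λ = atan2(p_y, p_x) ≈ 149.34°.

≈ (50.6°N, 149.3°E)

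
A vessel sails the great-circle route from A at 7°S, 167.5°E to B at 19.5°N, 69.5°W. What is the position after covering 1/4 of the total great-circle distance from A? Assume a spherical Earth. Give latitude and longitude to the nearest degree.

≈ 3°N, 163°W

Write both endpoints as unit vectors p₁, p₂ with components (cos φ cos λ, cos φ sin λ, sin φ).
The central angle between the endpoints is δ = arccos(p₁·p₂) ≈ 2.153 rad (123.4°).
Interpolate at f = 1/4 with slerp weights a = sin((1−f)δ)/sin δ ≈ 1.196, b = sin(fδ)/sin δ ≈ 0.614.
p = a·p₁ + b·p₂ ≈ (-0.957, -0.285, 0.059); φ = arcsin(p_z) ≈ 3.39°, λ = atan2(p_y, p_x) ≈ -163.40°.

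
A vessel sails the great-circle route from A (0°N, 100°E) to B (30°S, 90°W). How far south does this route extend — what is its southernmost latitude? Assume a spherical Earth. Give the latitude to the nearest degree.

The great circle lies in the plane with unit normal n̂ = (p₁ × p₂)/|p₁ × p₂|.
Here n̂_z ≈ +0.288; the vertex latitude is φ_max = arccos|n̂_z| ≈ 73.3°.
Check via Clairaut: cos φ_max = |cos φ₁| · sin C = cos(0.0°)·sin(163.3°) ≈ 0.288, again giving ≈ 73.3°.

≈ 73°S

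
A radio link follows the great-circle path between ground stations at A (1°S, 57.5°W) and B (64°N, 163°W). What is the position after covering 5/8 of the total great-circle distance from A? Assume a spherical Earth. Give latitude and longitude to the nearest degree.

Convert each endpoint to a unit vector on the sphere (x = cos φ cos λ, y = cos φ sin λ, z = sin φ).
The central angle between the endpoints is δ = arccos(p₁·p₂) ≈ 1.704 rad (97.6°).
Interpolate at f = 5/8 with slerp weights a = sin((1−f)δ)/sin δ ≈ 0.602, b = sin(fδ)/sin δ ≈ 0.883.
p = a·p₁ + b·p₂ ≈ (-0.047, -0.621, 0.783); φ = arcsin(p_z) ≈ 51.52°, λ = atan2(p_y, p_x) ≈ -94.31°.

≈ (52°N, 94°W)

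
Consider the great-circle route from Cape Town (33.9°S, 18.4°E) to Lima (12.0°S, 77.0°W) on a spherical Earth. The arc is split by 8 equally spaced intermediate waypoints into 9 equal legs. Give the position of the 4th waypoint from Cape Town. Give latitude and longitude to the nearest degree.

≈ 33°S, 29°W

Write both endpoints as unit vectors p₁, p₂ with components (cos φ cos λ, cos φ sin λ, sin φ).
The central angle between the endpoints is δ = arccos(p₁·p₂) ≈ 1.531 rad (87.7°).
Interpolate at f = 4/9 with slerp weights a = sin((1−f)δ)/sin δ ≈ 0.752, b = sin(fδ)/sin δ ≈ 0.630.
p = a·p₁ + b·p₂ ≈ (0.731, -0.403, -0.551); φ = arcsin(p_z) ≈ -33.40°, λ = atan2(p_y, p_x) ≈ -28.87°.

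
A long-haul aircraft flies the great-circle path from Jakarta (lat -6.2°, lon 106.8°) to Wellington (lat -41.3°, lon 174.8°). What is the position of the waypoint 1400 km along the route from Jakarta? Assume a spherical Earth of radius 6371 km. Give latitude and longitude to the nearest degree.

Convert each endpoint to a unit vector on the sphere (x = cos φ cos λ, y = cos φ sin λ, z = sin φ).
The central angle between the endpoints is δ = arccos(p₁·p₂) ≈ 1.212 rad (69.4°). The total great-circle distance is δ·R ≈ 1.212 × 6371 ≈ 7722 km, so the target fraction is f = 1400/7722 ≈ 0.181.
Interpolate at f ≈ 0.181 with slerp weights a = sin((1−f)δ)/sin δ ≈ 0.894, b = sin(fδ)/sin δ ≈ 0.233.
p = a·p₁ + b·p₂ ≈ (-0.431, 0.867, -0.250); φ = arcsin(p_z) ≈ -14.49°, λ = atan2(p_y, p_x) ≈ 116.44°.

≈ lat -14°, lon 116°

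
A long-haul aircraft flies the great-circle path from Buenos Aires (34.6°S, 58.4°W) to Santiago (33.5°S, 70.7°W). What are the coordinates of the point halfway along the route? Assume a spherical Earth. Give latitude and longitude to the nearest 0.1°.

Write both endpoints as unit vectors p₁, p₂ with components (cos φ cos λ, cos φ sin λ, sin φ).
The central angle between the endpoints is δ = arccos(p₁·p₂) ≈ 0.179 rad (10.2°).
Interpolate at f = 1/2 with slerp weights a = sin((1−f)δ)/sin δ ≈ 0.502, b = sin(fδ)/sin δ ≈ 0.502.
p = a·p₁ + b·p₂ ≈ (0.355, -0.747, -0.562); φ = arcsin(p_z) ≈ -34.20°, λ = atan2(p_y, p_x) ≈ -64.59°.

≈ 34.2°S, 64.6°W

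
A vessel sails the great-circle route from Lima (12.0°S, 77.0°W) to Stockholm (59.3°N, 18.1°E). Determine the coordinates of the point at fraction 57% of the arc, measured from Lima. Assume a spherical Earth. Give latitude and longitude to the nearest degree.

≈ 37°N, 43°W

The haversine formula gives a central angle δ ≈ 1.796 rad (102.9°) between the endpoints.
Interpolate at f = 0.57 with slerp weights a = sin((1−f)δ)/sin δ ≈ 0.716, b = sin(fδ)/sin δ ≈ 0.876.
p = a·p₁ + b·p₂ ≈ (0.583, -0.543, 0.604); φ = arcsin(p_z) ≈ 37.19°, λ = atan2(p_y, p_x) ≈ -42.99°.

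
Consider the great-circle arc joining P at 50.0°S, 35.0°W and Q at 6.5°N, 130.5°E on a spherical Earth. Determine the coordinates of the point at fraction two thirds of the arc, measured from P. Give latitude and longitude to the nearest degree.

Convert each endpoint to a unit vector on the sphere (x = cos φ cos λ, y = cos φ sin λ, z = sin φ).
The central angle between the endpoints is δ = arccos(p₁·p₂) ≈ 2.353 rad (134.8°).
Interpolate at f = 2/3 with slerp weights a = sin((1−f)δ)/sin δ ≈ 0.996, b = sin(fδ)/sin δ ≈ 1.410.
p = a·p₁ + b·p₂ ≈ (-0.385, 0.698, -0.603); φ = arcsin(p_z) ≈ -37.12°, λ = atan2(p_y, p_x) ≈ 118.90°.

≈ 37°S, 119°E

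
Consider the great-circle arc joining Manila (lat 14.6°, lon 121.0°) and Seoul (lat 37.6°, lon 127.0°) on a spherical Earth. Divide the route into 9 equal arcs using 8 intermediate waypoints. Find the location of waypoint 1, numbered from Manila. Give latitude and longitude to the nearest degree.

≈ lat 17°, lon 122°

Write both endpoints as unit vectors p₁, p₂ with components (cos φ cos λ, cos φ sin λ, sin φ).
The central angle between the endpoints is δ = arccos(p₁·p₂) ≈ 0.412 rad (23.6°).
Interpolate at f = 1/9 with slerp weights a = sin((1−f)δ)/sin δ ≈ 0.894, b = sin(fδ)/sin δ ≈ 0.114.
p = a·p₁ + b·p₂ ≈ (-0.500, 0.814, 0.295); φ = arcsin(p_z) ≈ 17.17°, λ = atan2(p_y, p_x) ≈ 121.57°.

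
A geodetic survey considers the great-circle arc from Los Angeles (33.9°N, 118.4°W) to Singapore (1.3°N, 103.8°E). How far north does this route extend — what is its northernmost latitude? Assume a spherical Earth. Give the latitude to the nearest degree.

≈ 46°N

The great circle lies in the plane with unit normal n̂ = (p₁ × p₂)/|p₁ × p₂|.
Here n̂_z ≈ -0.698; the vertex latitude is φ_max = arccos|n̂_z| ≈ 45.7°.
Check via Clairaut: cos φ_max = |cos φ₁| · sin C = cos(33.9°)·sin(57.3°) ≈ 0.698, again giving ≈ 45.7°.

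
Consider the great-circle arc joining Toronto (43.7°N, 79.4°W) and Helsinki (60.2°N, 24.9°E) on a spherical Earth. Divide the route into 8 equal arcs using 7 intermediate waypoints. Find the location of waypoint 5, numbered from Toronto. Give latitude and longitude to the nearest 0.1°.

Convert each endpoint to a unit vector on the sphere (x = cos φ cos λ, y = cos φ sin λ, z = sin φ).
The central angle between the endpoints is δ = arccos(p₁·p₂) ≈ 1.035 rad (59.3°).
Interpolate at f = 5/8 with slerp weights a = sin((1−f)δ)/sin δ ≈ 0.440, b = sin(fδ)/sin δ ≈ 0.701.
p = a·p₁ + b·p₂ ≈ (0.374, -0.166, 0.912); φ = arcsin(p_z) ≈ 65.82°, λ = atan2(p_y, p_x) ≈ -23.92°.

≈ 65.8°N, 23.9°W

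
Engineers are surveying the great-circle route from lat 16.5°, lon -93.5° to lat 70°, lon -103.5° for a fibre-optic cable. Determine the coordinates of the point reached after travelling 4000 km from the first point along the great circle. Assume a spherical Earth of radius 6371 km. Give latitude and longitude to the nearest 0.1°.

≈ lat 52.3°, lon -97.6°

Write both endpoints as unit vectors p₁, p₂ with components (cos φ cos λ, cos φ sin λ, sin φ).
The central angle between the endpoints is δ = arccos(p₁·p₂) ≈ 0.940 rad (53.9°). The total great-circle distance is δ·R ≈ 0.940 × 6371 ≈ 5988 km, so the target fraction is f = 4000/5988 ≈ 0.668.
Interpolate at f ≈ 0.668 with slerp weights a = sin((1−f)δ)/sin δ ≈ 0.380, b = sin(fδ)/sin δ ≈ 0.727.
p = a·p₁ + b·p₂ ≈ (-0.080, -0.606, 0.792); φ = arcsin(p_z) ≈ 52.33°, λ = atan2(p_y, p_x) ≈ -97.55°.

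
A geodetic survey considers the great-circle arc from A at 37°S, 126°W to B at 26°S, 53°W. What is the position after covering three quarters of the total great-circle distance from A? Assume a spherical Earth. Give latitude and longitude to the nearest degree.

≈ 33°S, 69°W

Write both endpoints as unit vectors p₁, p₂ with components (cos φ cos λ, cos φ sin λ, sin φ).
The central angle between the endpoints is δ = arccos(p₁·p₂) ≈ 1.077 rad (61.7°).
Interpolate at f = 3/4 with slerp weights a = sin((1−f)δ)/sin δ ≈ 0.302, b = sin(fδ)/sin δ ≈ 0.821.
p = a·p₁ + b·p₂ ≈ (0.302, -0.784, -0.542); φ = arcsin(p_z) ≈ -32.80°, λ = atan2(p_y, p_x) ≈ -68.93°.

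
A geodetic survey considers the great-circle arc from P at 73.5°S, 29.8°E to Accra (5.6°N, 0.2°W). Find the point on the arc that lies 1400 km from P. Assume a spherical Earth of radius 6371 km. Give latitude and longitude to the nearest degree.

Convert each endpoint to a unit vector on the sphere (x = cos φ cos λ, y = cos φ sin λ, z = sin φ).
The central angle between the endpoints is δ = arccos(p₁·p₂) ≈ 1.419 rad (81.3°). The total great-circle distance is δ·R ≈ 1.419 × 6371 ≈ 9040 km, so the target fraction is f = 1400/9040 ≈ 0.155.
Interpolate at f ≈ 0.155 with slerp weights a = sin((1−f)δ)/sin δ ≈ 0.943, b = sin(fδ)/sin δ ≈ 0.221.
p = a·p₁ + b·p₂ ≈ (0.452, 0.132, -0.882); φ = arcsin(p_z) ≈ -61.92°, λ = atan2(p_y, p_x) ≈ 16.32°.

≈ 62°S, 16°E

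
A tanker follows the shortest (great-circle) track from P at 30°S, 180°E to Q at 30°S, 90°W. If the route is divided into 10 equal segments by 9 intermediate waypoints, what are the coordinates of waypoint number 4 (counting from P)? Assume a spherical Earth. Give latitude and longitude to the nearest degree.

≈ 39°S, 145°W

Convert each endpoint to a unit vector on the sphere (x = cos φ cos λ, y = cos φ sin λ, z = sin φ).
The central angle between the endpoints is δ = arccos(p₁·p₂) ≈ 1.318 rad (75.5°).
Interpolate at f = 4/10 with slerp weights a = sin((1−f)δ)/sin δ ≈ 0.734, b = sin(fδ)/sin δ ≈ 0.520.
p = a·p₁ + b·p₂ ≈ (-0.636, -0.450, -0.627); φ = arcsin(p_z) ≈ -38.83°, λ = atan2(p_y, p_x) ≈ -144.71°.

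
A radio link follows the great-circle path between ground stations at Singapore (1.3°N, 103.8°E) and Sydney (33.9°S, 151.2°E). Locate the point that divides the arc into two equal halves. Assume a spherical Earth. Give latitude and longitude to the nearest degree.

≈ (18°S, 125°E)

Write both endpoints as unit vectors p₁, p₂ with components (cos φ cos λ, cos φ sin λ, sin φ).
The central angle between the endpoints is δ = arccos(p₁·p₂) ≈ 0.990 rad (56.7°).
Interpolate at f = 1/2 with slerp weights a = sin((1−f)δ)/sin δ ≈ 0.568, b = sin(fδ)/sin δ ≈ 0.568.
p = a·p₁ + b·p₂ ≈ (-0.549, 0.779, -0.304); φ = arcsin(p_z) ≈ -17.70°, λ = atan2(p_y, p_x) ≈ 125.17°.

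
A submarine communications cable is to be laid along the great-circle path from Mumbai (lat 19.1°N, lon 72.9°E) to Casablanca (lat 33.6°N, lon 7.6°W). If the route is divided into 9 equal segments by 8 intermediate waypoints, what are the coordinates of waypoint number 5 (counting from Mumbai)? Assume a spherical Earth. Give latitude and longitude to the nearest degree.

≈ lat 34°N, lon 31°E

Convert each endpoint to a unit vector on the sphere (x = cos φ cos λ, y = cos φ sin λ, z = sin φ).
The central angle between the endpoints is δ = arccos(p₁·p₂) ≈ 1.255 rad (71.9°).
Interpolate at f = 5/9 with slerp weights a = sin((1−f)δ)/sin δ ≈ 0.557, b = sin(fδ)/sin δ ≈ 0.675.
p = a·p₁ + b·p₂ ≈ (0.712, 0.428, 0.556); φ = arcsin(p_z) ≈ 33.78°, λ = atan2(p_y, p_x) ≈ 31.03°.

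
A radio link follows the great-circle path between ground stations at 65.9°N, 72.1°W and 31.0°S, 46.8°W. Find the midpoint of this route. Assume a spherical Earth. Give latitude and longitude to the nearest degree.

≈ 18°N, 55°W

Convert each endpoint to a unit vector on the sphere (x = cos φ cos λ, y = cos φ sin λ, z = sin φ).
The central angle between the endpoints is δ = arccos(p₁·p₂) ≈ 1.725 rad (98.8°).
Interpolate at f = 1/2 with slerp weights a = sin((1−f)δ)/sin δ ≈ 0.769, b = sin(fδ)/sin δ ≈ 0.769.
p = a·p₁ + b·p₂ ≈ (0.547, -0.779, 0.306); φ = arcsin(p_z) ≈ 17.80°, λ = atan2(p_y, p_x) ≈ -54.90°.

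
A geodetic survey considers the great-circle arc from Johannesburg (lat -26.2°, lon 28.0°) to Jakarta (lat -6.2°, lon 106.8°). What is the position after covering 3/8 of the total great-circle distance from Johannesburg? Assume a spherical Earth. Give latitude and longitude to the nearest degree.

Write both endpoints as unit vectors p₁, p₂ with components (cos φ cos λ, cos φ sin λ, sin φ).
The central angle between the endpoints is δ = arccos(p₁·p₂) ≈ 1.348 rad (77.2°).
Interpolate at f = 3/8 with slerp weights a = sin((1−f)δ)/sin δ ≈ 0.765, b = sin(fδ)/sin δ ≈ 0.497.
p = a·p₁ + b·p₂ ≈ (0.464, 0.795, -0.391); φ = arcsin(p_z) ≈ -23.05°, λ = atan2(p_y, p_x) ≈ 59.75°.

≈ lat -23°, lon 60°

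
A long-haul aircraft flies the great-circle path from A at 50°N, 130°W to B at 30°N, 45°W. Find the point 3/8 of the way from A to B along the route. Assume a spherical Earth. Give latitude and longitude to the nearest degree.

≈ 51°N, 92°W

The haversine formula gives a central angle δ ≈ 1.125 rad (64.4°) between the endpoints.
Interpolate at f = 3/8 with slerp weights a = sin((1−f)δ)/sin δ ≈ 0.717, b = sin(fδ)/sin δ ≈ 0.454.
p = a·p₁ + b·p₂ ≈ (-0.018, -0.631, 0.776); φ = arcsin(p_z) ≈ 50.88°, λ = atan2(p_y, p_x) ≈ -91.65°.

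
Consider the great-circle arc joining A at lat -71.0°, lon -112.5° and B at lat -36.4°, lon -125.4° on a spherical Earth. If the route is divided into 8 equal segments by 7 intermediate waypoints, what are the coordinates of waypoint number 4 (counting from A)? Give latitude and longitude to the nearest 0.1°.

≈ lat -53.8°, lon -121.7°

Write both endpoints as unit vectors p₁, p₂ with components (cos φ cos λ, cos φ sin λ, sin φ).
The central angle between the endpoints is δ = arccos(p₁·p₂) ≈ 0.615 rad (35.3°).
Interpolate at f = 4/8 with slerp weights a = sin((1−f)δ)/sin δ ≈ 0.525, b = sin(fδ)/sin δ ≈ 0.525.
p = a·p₁ + b·p₂ ≈ (-0.310, -0.502, -0.807); φ = arcsin(p_z) ≈ -53.84°, λ = atan2(p_y, p_x) ≈ -121.69°.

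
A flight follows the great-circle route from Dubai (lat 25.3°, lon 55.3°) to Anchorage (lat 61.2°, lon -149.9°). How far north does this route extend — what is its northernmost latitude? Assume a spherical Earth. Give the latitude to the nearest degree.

The great circle lies in the plane with unit normal n̂ = (p₁ × p₂)/|p₁ × p₂|.
Here n̂_z ≈ +0.185; the vertex latitude is φ_max = arccos|n̂_z| ≈ 79.3°.
Check via Clairaut: cos φ_max = |cos φ₁| · sin C = cos(25.3°)·sin(11.8°) ≈ 0.185, again giving ≈ 79.3°.

≈ 79°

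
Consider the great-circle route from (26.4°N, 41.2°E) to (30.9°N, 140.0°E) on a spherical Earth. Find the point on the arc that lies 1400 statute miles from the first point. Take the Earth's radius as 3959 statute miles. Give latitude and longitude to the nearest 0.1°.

Convert each endpoint to a unit vector on the sphere (x = cos φ cos λ, y = cos φ sin λ, z = sin φ).
The central angle between the endpoints is δ = arccos(p₁·p₂) ≈ 1.460 rad (83.6°). The total great-circle distance is δ·R ≈ 1.460 × 3959 ≈ 5779 mi, so the target fraction is f = 1400/5779 ≈ 0.242.
Interpolate at f ≈ 0.242 with slerp weights a = sin((1−f)δ)/sin δ ≈ 0.900, b = sin(fδ)/sin δ ≈ 0.348.
p = a·p₁ + b·p₂ ≈ (0.377, 0.723, 0.579); φ = arcsin(p_z) ≈ 35.37°, λ = atan2(p_y, p_x) ≈ 62.45°.

≈ (35.4°N, 62.4°E)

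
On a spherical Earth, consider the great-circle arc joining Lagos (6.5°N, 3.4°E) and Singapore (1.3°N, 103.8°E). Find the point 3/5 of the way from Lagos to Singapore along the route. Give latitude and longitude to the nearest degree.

≈ 5°N, 64°E

The haversine formula gives a central angle δ ≈ 1.748 rad (100.2°) between the endpoints.
Interpolate at f = 3/5 with slerp weights a = sin((1−f)δ)/sin δ ≈ 0.654, b = sin(fδ)/sin δ ≈ 0.881.
p = a·p₁ + b·p₂ ≈ (0.439, 0.894, 0.094); φ = arcsin(p_z) ≈ 5.40°, λ = atan2(p_y, p_x) ≈ 63.86°.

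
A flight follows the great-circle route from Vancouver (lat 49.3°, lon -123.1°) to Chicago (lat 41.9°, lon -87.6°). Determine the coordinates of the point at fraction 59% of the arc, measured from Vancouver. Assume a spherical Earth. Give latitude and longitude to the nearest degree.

≈ lat 46°, lon -101°

Convert each endpoint to a unit vector on the sphere (x = cos φ cos λ, y = cos φ sin λ, z = sin φ).
The central angle between the endpoints is δ = arccos(p₁·p₂) ≈ 0.448 rad (25.7°).
Interpolate at f = 0.59 with slerp weights a = sin((1−f)δ)/sin δ ≈ 0.422, b = sin(fδ)/sin δ ≈ 0.603.
p = a·p₁ + b·p₂ ≈ (-0.131, -0.679, 0.722); φ = arcsin(p_z) ≈ 46.26°, λ = atan2(p_y, p_x) ≈ -100.95°.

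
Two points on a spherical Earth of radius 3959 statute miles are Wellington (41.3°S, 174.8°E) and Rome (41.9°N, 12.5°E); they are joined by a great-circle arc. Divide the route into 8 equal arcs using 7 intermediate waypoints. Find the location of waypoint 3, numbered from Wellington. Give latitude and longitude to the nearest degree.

Write both endpoints as unit vectors p₁, p₂ with components (cos φ cos λ, cos φ sin λ, sin φ).
The central angle between the endpoints is δ = arccos(p₁·p₂) ≈ 2.911 rad (166.8°).
Interpolate at f = 3/8 with slerp weights a = sin((1−f)δ)/sin δ ≈ 4.237, b = sin(fδ)/sin δ ≈ 3.878.
p = a·p₁ + b·p₂ ≈ (-0.351, 0.913, -0.206); φ = arcsin(p_z) ≈ -11.89°, λ = atan2(p_y, p_x) ≈ 111.05°.

≈ (12°S, 111°E)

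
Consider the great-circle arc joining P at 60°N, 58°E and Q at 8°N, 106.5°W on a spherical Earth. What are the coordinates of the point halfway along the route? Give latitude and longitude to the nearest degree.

Write both endpoints as unit vectors p₁, p₂ with components (cos φ cos λ, cos φ sin λ, sin φ).
The central angle between the endpoints is δ = arccos(p₁·p₂) ≈ 1.935 rad (110.9°).
Interpolate at f = 1/2 with slerp weights a = sin((1−f)δ)/sin δ ≈ 0.882, b = sin(fδ)/sin δ ≈ 0.882.
p = a·p₁ + b·p₂ ≈ (-0.014, -0.463, 0.886); φ = arcsin(p_z) ≈ 62.39°, λ = atan2(p_y, p_x) ≈ -91.78°.

≈ 62°N, 92°W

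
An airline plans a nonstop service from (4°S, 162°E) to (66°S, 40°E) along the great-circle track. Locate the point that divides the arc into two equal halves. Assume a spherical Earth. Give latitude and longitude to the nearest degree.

From cos δ = sin φ₁ sin φ₂ + cos φ₁ cos φ₂ cos Δλ, the central angle is δ ≈ 1.723 rad (98.7°).
Interpolate at f = 1/2 with slerp weights a = sin((1−f)δ)/sin δ ≈ 0.768, b = sin(fδ)/sin δ ≈ 0.768.
p = a·p₁ + b·p₂ ≈ (-0.489, 0.437, -0.755); φ = arcsin(p_z) ≈ -49.00°, λ = atan2(p_y, p_x) ≈ 138.20°.

≈ (49°S, 138°E)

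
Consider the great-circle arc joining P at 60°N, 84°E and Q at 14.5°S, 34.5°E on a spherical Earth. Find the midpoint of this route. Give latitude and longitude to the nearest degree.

Write both endpoints as unit vectors p₁, p₂ with components (cos φ cos λ, cos φ sin λ, sin φ).
The central angle between the endpoints is δ = arccos(p₁·p₂) ≈ 1.473 rad (84.4°).
Interpolate at f = 1/2 with slerp weights a = sin((1−f)δ)/sin δ ≈ 0.675, b = sin(fδ)/sin δ ≈ 0.675.
p = a·p₁ + b·p₂ ≈ (0.574, 0.706, 0.416); φ = arcsin(p_z) ≈ 24.55°, λ = atan2(p_y, p_x) ≈ 50.89°.

≈ 25°N, 51°E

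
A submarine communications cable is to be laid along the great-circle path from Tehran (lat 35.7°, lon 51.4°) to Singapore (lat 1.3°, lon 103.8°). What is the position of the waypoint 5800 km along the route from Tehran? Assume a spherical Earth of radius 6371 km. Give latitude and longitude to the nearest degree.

Convert each endpoint to a unit vector on the sphere (x = cos φ cos λ, y = cos φ sin λ, z = sin φ).
The central angle between the endpoints is δ = arccos(p₁·p₂) ≈ 1.037 rad (59.4°). The total great-circle distance is δ·R ≈ 1.037 × 6371 ≈ 6608 km, so the target fraction is f = 5800/6608 ≈ 0.878.
Interpolate at f ≈ 0.878 with slerp weights a = sin((1−f)δ)/sin δ ≈ 0.147, b = sin(fδ)/sin δ ≈ 0.917.
p = a·p₁ + b·p₂ ≈ (-0.144, 0.984, 0.107); φ = arcsin(p_z) ≈ 6.12°, λ = atan2(p_y, p_x) ≈ 98.34°.

≈ lat 6°, lon 98°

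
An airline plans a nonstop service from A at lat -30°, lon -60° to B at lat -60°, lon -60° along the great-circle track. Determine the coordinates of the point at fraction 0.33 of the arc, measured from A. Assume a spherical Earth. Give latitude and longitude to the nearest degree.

≈ lat -40°, lon -60°

Write both endpoints as unit vectors p₁, p₂ with components (cos φ cos λ, cos φ sin λ, sin φ).
The central angle between the endpoints is δ = arccos(p₁·p₂) ≈ 0.524 rad (30.0°).
Interpolate at f = 0.33 with slerp weights a = sin((1−f)δ)/sin δ ≈ 0.687, b = sin(fδ)/sin δ ≈ 0.344.
p = a·p₁ + b·p₂ ≈ (0.384, -0.664, -0.641); φ = arcsin(p_z) ≈ -39.90°, λ = atan2(p_y, p_x) ≈ -60.00°.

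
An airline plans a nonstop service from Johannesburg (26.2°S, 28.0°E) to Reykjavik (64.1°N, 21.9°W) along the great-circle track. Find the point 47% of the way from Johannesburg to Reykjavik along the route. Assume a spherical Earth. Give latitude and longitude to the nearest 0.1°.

From cos δ = sin φ₁ sin φ₂ + cos φ₁ cos φ₂ cos Δλ, the central angle is δ ≈ 1.716 rad (98.3°).
Interpolate at f = 0.47 with slerp weights a = sin((1−f)δ)/sin δ ≈ 0.798, b = sin(fδ)/sin δ ≈ 0.730.
p = a·p₁ + b·p₂ ≈ (0.928, 0.217, 0.304); φ = arcsin(p_z) ≈ 17.71°, λ = atan2(p_y, p_x) ≈ 13.17°.

≈ 17.7°N, 13.2°E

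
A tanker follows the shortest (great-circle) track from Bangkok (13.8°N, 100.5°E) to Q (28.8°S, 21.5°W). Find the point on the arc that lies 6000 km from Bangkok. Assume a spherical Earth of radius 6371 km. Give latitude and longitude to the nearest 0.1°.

Convert each endpoint to a unit vector on the sphere (x = cos φ cos λ, y = cos φ sin λ, z = sin φ).
The central angle between the endpoints is δ = arccos(p₁·p₂) ≈ 2.172 rad (124.5°). The total great-circle distance is δ·R ≈ 2.172 × 6371 ≈ 13840 km, so the target fraction is f = 6000/13840 ≈ 0.434.
Interpolate at f ≈ 0.434 with slerp weights a = sin((1−f)δ)/sin δ ≈ 1.143, b = sin(fδ)/sin δ ≈ 0.981.
p = a·p₁ + b·p₂ ≈ (0.597, 0.777, -0.200); φ = arcsin(p_z) ≈ -11.52°, λ = atan2(p_y, p_x) ≈ 52.44°.

≈ (11.5°S, 52.4°E)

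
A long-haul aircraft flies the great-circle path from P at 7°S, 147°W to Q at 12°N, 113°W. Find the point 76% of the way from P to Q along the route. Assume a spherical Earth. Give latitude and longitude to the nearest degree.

Convert each endpoint to a unit vector on the sphere (x = cos φ cos λ, y = cos φ sin λ, z = sin φ).
The central angle between the endpoints is δ = arccos(p₁·p₂) ≈ 0.677 rad (38.8°).
Interpolate at f = 0.76 with slerp weights a = sin((1−f)δ)/sin δ ≈ 0.258, b = sin(fδ)/sin δ ≈ 0.786.
p = a·p₁ + b·p₂ ≈ (-0.515, -0.847, 0.132); φ = arcsin(p_z) ≈ 7.58°, λ = atan2(p_y, p_x) ≈ -121.31°.

≈ 8°N, 121°W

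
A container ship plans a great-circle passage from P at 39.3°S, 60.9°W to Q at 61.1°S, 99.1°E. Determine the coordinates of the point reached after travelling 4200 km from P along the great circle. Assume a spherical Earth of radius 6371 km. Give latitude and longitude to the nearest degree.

From cos δ = sin φ₁ sin φ₂ + cos φ₁ cos φ₂ cos Δλ, the central angle is δ ≈ 1.366 rad (78.3°). The total great-circle distance is δ·R ≈ 1.366 × 6371 ≈ 8705 km, so the target fraction is f = 4200/8705 ≈ 0.482.
Interpolate at f ≈ 0.482 with slerp weights a = sin((1−f)δ)/sin δ ≈ 0.663, b = sin(fδ)/sin δ ≈ 0.626.
p = a·p₁ + b·p₂ ≈ (0.202, -0.150, -0.968); φ = arcsin(p_z) ≈ -75.43°, λ = atan2(p_y, p_x) ≈ -36.63°.

≈ 75°S, 37°W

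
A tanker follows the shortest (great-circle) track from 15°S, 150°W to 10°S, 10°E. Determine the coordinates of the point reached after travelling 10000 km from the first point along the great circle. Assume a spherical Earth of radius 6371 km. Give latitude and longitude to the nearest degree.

≈ 48°S, 43°W

Convert each endpoint to a unit vector on the sphere (x = cos φ cos λ, y = cos φ sin λ, z = sin φ).
The central angle between the endpoints is δ = arccos(p₁·p₂) ≈ 2.585 rad (148.1°). The total great-circle distance is δ·R ≈ 2.585 × 6371 ≈ 16468 km, so the target fraction is f = 10000/16468 ≈ 0.607.
Interpolate at f ≈ 0.607 with slerp weights a = sin((1−f)δ)/sin δ ≈ 1.608, b = sin(fδ)/sin δ ≈ 1.892.
p = a·p₁ + b·p₂ ≈ (0.490, -0.453, -0.745); φ = arcsin(p_z) ≈ -48.13°, λ = atan2(p_y, p_x) ≈ -42.72°.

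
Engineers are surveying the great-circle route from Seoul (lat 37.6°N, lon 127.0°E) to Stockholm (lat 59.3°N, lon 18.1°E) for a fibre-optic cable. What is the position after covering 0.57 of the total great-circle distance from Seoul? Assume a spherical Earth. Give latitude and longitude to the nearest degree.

The haversine formula gives a central angle δ ≈ 1.166 rad (66.8°) between the endpoints.
Interpolate at f = 0.57 with slerp weights a = sin((1−f)δ)/sin δ ≈ 0.523, b = sin(fδ)/sin δ ≈ 0.671.
p = a·p₁ + b·p₂ ≈ (0.076, 0.437, 0.896); φ = arcsin(p_z) ≈ 63.65°, λ = atan2(p_y, p_x) ≈ 80.10°.

≈ lat 64°N, lon 80°E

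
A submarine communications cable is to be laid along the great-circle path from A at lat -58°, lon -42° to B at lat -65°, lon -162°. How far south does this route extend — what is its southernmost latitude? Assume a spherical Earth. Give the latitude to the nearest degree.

The great circle lies in the plane with unit normal n̂ = (p₁ × p₂)/|p₁ × p₂|.
Here n̂_z ≈ -0.257; the vertex latitude is φ_max = arccos|n̂_z| ≈ 75.1°.
Check via Clairaut: cos φ_max = |cos φ₁| · sin C = cos(58.0°)·sin(151.0°) ≈ 0.257, again giving ≈ 75.1°.

≈ -75°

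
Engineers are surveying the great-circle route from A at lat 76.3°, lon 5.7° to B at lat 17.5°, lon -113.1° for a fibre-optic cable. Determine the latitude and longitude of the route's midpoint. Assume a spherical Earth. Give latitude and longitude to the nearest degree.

≈ lat 56°, lon -99°

From cos δ = sin φ₁ sin φ₂ + cos φ₁ cos φ₂ cos Δλ, the central angle is δ ≈ 1.386 rad (79.4°).
Interpolate at f = 1/2 with slerp weights a = sin((1−f)δ)/sin δ ≈ 0.650, b = sin(fδ)/sin δ ≈ 0.650.
p = a·p₁ + b·p₂ ≈ (-0.090, -0.555, 0.827); φ = arcsin(p_z) ≈ 55.79°, λ = atan2(p_y, p_x) ≈ -99.22°.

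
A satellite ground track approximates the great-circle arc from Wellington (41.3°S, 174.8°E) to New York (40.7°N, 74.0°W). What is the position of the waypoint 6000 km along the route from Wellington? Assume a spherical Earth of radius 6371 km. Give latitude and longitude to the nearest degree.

≈ 8°S, 137°W

From cos δ = sin φ₁ sin φ₂ + cos φ₁ cos φ₂ cos Δλ, the central angle is δ ≈ 2.261 rad (129.5°). The total great-circle distance is δ·R ≈ 2.261 × 6371 ≈ 14402 km, so the target fraction is f = 6000/14402 ≈ 0.417.
Interpolate at f ≈ 0.417 with slerp weights a = sin((1−f)δ)/sin δ ≈ 1.255, b = sin(fδ)/sin δ ≈ 1.048.
p = a·p₁ + b·p₂ ≈ (-0.720, -0.678, -0.145); φ = arcsin(p_z) ≈ -8.34°, λ = atan2(p_y, p_x) ≈ -136.71°.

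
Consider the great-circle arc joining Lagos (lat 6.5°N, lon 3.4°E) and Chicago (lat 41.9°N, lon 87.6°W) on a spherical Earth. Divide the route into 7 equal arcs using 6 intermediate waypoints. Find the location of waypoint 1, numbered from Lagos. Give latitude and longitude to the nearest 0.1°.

From cos δ = sin φ₁ sin φ₂ + cos φ₁ cos φ₂ cos Δλ, the central angle is δ ≈ 1.508 rad (86.4°).
Interpolate at f = 1/7 with slerp weights a = sin((1−f)δ)/sin δ ≈ 0.963, b = sin(fδ)/sin δ ≈ 0.214.
p = a·p₁ + b·p₂ ≈ (0.962, -0.103, 0.252); φ = arcsin(p_z) ≈ 14.60°, λ = atan2(p_y, p_x) ≈ -6.08°.

≈ lat 14.6°N, lon 6.1°W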